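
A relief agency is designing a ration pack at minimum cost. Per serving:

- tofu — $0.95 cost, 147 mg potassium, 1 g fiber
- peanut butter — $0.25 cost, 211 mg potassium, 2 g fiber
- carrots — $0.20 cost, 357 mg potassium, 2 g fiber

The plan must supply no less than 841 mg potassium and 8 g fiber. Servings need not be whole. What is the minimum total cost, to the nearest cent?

Minimising a linear cost over {potassium ≥ 841, fiber ≥ 8, servings ≥ 0} — the optimum is at a vertex, using one or two foods.
tofu only: max(841/147, 8/1) = 8 servings → $7.60.
peanut butter only: max(841/211, 8/2) = 4 servings → $1.00.
carrots only: max(841/357, 8/2) = 4 servings → $0.80.
tofu + peanut butter: intersection lies outside the first quadrant.
tofu + carrots: the both-tight solution has a negative serving — not a feasible corner.
peanut butter + carrots: intersection lies outside the first quadrant.
The minimum over all feasible corners is $0.80.

$0.80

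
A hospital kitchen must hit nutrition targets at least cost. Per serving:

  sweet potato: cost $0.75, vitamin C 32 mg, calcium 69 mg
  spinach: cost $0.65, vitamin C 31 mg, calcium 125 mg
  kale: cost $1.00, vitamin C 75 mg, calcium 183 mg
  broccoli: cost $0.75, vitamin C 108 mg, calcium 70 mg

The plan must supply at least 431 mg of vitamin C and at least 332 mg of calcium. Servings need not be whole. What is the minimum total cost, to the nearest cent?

A basic optimal solution has at most two foods positive. Try each food alone and each pair with both targets met exactly.
sweet potato only: max(431/32, 332/69) = 13.47 servings → $10.10.
spinach only: max(431/31, 332/125) = 13.9 servings → $9.04.
kale only: max(431/75, 332/183) = 5.747 servings → $5.75.
broccoli only: max(431/108, 332/70) = 4.743 servings → $3.56.
sweet potato + spinach: the both-tight solution has a negative serving — not a feasible corner.
sweet potato + kale: the both-tight solution has a negative serving — not a feasible corner.
sweet potato + broccoli with both tight: 1.091 servings and 3.667 servings → $3.57.
spinach + kale with both targets exact would need a negative amount; discard.
spinach + broccoli with both tight: 0.5019 servings and 3.847 servings → $3.21.
kale + broccoli with both tight: 0.3918 servings and 3.719 servings → $3.18.
Cheapest feasible corner: $3.18.

$3.18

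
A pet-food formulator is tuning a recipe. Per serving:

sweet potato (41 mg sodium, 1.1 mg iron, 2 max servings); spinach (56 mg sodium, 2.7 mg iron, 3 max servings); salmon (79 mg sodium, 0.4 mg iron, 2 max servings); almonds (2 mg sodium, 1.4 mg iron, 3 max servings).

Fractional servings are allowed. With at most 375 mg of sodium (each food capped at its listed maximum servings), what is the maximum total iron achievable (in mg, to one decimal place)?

15.1 mg

Iron per mg sodium: almonds 0.7, spinach 0.04821, sweet potato 0.02683, salmon 0.005063.
Take 3 servings of almonds: uses 6 mg sodium, +4.2 mg iron (running total 4.2 mg).
Take 3 servings of spinach: uses 168 mg sodium, +8.1 mg iron (running total 12.3 mg).
Take 2 servings of sweet potato: uses 82 mg sodium, +2.2 mg iron (running total 14.5 mg).
Take 1.506 servings of salmon: uses 119 mg sodium, +0.6 mg iron (running total 15.1 mg).
Filling greedily by iron-per-mg sodium is optimal for one linear limit, giving 15.1 mg.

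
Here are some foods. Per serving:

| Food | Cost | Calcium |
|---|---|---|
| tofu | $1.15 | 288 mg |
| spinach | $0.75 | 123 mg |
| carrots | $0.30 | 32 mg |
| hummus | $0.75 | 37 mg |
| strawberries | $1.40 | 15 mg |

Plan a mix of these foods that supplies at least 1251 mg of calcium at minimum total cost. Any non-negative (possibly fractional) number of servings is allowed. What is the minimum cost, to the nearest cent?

$5.00

Cost per mg of calcium: tofu $0.0040, spinach $0.0061, carrots $0.0094, hummus $0.0203, strawberries $0.0933.
With no serving limits, use only tofu: 1251 mg / 288 mg = 4.344 servings × $1.15 = $5.00.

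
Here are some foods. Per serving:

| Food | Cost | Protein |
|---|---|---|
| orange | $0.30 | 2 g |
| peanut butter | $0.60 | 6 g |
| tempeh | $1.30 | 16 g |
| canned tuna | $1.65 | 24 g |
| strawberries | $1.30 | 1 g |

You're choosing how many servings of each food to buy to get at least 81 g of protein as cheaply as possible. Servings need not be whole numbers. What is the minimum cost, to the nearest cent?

Cost per g of protein: canned tuna $0.0688, tempeh $0.0813, peanut butter $0.1000, orange $0.1500, strawberries $1.3000.
With no serving limits, use only canned tuna: 81 g / 24 g = 3.375 servings × $1.65 = $5.57.

$5.57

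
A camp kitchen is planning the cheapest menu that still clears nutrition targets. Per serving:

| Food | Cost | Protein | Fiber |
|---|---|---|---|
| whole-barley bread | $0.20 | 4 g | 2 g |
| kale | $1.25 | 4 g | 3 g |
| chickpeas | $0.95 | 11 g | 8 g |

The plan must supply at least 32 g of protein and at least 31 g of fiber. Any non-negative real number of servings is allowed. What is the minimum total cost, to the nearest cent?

Compare the cost at each extreme point of the feasible region.
whole-barley bread only: max(32/4, 31/2) = 15.5 servings → $3.10.
kale only: max(32/4, 31/3) = 10.33 servings → $12.92.
chickpeas only: max(32/11, 31/8) = 3.875 servings → $3.68.
whole-barley bread + kale: intersection lies outside the first quadrant.
whole-barley bread + chickpeas with both targets exact would need a negative amount; discard.
kale + chickpeas: intersection lies outside the first quadrant.
The minimum over all feasible corners is $3.10.

$3.10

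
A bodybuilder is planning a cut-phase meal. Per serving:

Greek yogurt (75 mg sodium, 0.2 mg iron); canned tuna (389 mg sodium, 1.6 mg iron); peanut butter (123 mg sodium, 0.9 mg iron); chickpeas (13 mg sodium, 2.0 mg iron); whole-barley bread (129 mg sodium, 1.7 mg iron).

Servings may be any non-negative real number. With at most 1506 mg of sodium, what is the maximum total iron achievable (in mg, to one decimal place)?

Iron per mg sodium: chickpeas 0.1538, whole-barley bread 0.01318, peanut butter 0.007317, canned tuna 0.004113, Greek yogurt 0.002667.
With no serving limits, spend the whole sodium allowance on chickpeas: 1506 mg / 13 mg × 2.0 mg = 231.7 mg.

231.7 mg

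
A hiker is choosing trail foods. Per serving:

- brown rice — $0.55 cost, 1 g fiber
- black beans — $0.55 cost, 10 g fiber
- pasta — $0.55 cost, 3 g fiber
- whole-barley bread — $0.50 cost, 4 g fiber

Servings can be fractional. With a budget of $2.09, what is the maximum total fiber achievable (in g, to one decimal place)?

Fiber per dollar: black beans 18.18, whole-barley bread 8, pasta 5.455, brown rice 1.818.
With no serving limits, spend the whole cost allowance on black beans: $2.09 / $0.55 × 10 g = 38.0 g.

38.0 g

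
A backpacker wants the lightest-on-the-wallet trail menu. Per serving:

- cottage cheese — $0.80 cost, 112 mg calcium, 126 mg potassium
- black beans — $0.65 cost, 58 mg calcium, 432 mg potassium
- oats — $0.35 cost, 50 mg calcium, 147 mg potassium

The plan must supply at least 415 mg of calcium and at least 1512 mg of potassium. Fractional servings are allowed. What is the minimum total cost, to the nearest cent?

Compare the cost at each extreme point of the feasible region.
cottage cheese only: max(415/112, 1512/126) = 12 servings → $9.60.
black beans only: max(415/58, 1512/432) = 7.155 servings → $4.65.
oats only: max(415/50, 1512/147) = 10.29 servings → $3.60.
cottage cheese + black beans with both tight: 2.23 servings and 2.85 servings → $3.64.
cottage cheese + oats: the both-tight solution has a negative serving — not a feasible corner.
black beans + oats with both tight: 1.116 servings and 7.005 servings → $3.18.
So the least-cost plan costs $3.18.

$3.18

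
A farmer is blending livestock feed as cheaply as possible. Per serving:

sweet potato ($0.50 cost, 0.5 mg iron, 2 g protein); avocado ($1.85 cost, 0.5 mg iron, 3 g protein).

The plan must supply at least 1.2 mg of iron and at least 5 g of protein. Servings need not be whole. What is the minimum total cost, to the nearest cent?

Minimising a linear cost over {iron ≥ 1.2, protein ≥ 5, servings ≥ 0} — the optimum is at a vertex, using one or two foods.
sweet potato only: max(1.2/0.5, 5/2) = 2.5 servings → $1.25.
avocado only: max(1.2/0.5, 5/3) = 2.4 servings → $4.44.
sweet potato + avocado with both tight: 2.2 servings and 0.2 servings → $1.47.
The minimum over all feasible corners is $1.25.

$1.25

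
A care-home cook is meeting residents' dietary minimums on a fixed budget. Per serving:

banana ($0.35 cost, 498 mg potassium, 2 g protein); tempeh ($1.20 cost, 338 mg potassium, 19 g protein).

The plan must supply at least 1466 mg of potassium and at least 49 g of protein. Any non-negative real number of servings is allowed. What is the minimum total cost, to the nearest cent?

banana only: max(1466/498, 49/2) = 24.5 servings → $8.57.
tempeh only: max(1466/338, 49/19) = 4.337 servings → $5.20.
banana + tempeh with both tight: 1.285 servings and 2.444 servings → $3.38.
So the least-cost plan costs $3.38.

$3.38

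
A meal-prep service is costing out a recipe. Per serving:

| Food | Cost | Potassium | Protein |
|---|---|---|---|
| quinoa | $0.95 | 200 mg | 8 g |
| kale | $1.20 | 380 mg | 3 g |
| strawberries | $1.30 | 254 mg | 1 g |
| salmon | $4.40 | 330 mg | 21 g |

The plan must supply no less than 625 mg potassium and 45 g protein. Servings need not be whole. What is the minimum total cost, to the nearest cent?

The cheapest plan sits at a corner of the feasible region — with two constraints it uses at most two foods.
quinoa only: max(625/200, 45/8) = 5.625 servings → $5.34.
kale only: max(625/380, 45/3) = 15 servings → $18.00.
strawberries only: max(625/254, 45/1) = 45 servings → $58.50.
salmon only: max(625/330, 45/21) = 2.143 servings → $9.43.
quinoa + kale: intersection lies outside the first quadrant.
quinoa + strawberries: the both-tight solution has a negative serving — not a feasible corner.
quinoa + salmon: the both-tight solution has a negative serving — not a feasible corner.
kale + strawberries: the both-tight solution has a negative serving — not a feasible corner.
kale + salmon: intersection lies outside the first quadrant.
strawberries + salmon with both targets exact would need a negative amount; discard.
So the least-cost plan costs $5.34.

$5.34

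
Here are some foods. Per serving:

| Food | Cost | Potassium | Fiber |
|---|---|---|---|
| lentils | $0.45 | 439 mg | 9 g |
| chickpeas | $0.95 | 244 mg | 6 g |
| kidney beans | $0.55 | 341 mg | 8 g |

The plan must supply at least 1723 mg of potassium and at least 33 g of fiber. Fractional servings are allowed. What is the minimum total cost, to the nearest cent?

Compare the cost at each extreme point of the feasible region.
lentils only: max(1723/439, 33/9) = 3.925 servings → $1.77.
chickpeas only: max(1723/244, 33/6) = 7.061 servings → $6.71.
kidney beans only: max(1723/341, 33/8) = 5.053 servings → $2.78.
lentils + chickpeas: the both-tight solution has a negative serving — not a feasible corner.
lentils + kidney beans: the both-tight solution has a negative serving — not a feasible corner.
chickpeas + kidney beans: the both-tight solution has a negative serving — not a feasible corner.
Cheapest feasible corner: $1.77.

$1.77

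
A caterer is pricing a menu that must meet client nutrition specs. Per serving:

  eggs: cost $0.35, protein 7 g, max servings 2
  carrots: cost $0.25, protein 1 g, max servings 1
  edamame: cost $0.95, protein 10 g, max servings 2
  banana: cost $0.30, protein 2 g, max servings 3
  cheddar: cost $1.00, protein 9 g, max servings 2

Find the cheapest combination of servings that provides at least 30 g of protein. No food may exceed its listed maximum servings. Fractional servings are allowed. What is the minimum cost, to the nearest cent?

$2.22

Cost per g of protein: eggs $0.0500, edamame $0.0950, cheddar $0.1111, banana $0.1500, carrots $0.2500.
Take 2 servings of eggs: +14.0 g protein for $0.70 (total $0.70, still need 16.0 g).
Take 1.6 servings of edamame: +16.0 g protein for $1.52 (total $2.22, still need 0.0 g).
Filling from the cheapest source first is optimal under one linear minimum: $2.22.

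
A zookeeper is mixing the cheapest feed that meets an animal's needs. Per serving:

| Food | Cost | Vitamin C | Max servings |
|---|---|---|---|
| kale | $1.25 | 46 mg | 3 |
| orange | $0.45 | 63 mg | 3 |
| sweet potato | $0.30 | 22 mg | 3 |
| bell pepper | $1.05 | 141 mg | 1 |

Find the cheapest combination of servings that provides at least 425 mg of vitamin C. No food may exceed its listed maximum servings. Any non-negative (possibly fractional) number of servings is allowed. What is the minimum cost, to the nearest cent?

$4.09

Cost per mg of vitamin C: orange $0.0071, bell pepper $0.0074, sweet potato $0.0136, kale $0.0272.
Take 3 servings of orange: +189.0 mg vitamin C for $1.35 (total $1.35, still need 236.0 mg).
Take 1 serving of bell pepper: +141.0 mg vitamin C for $1.05 (total $2.40, still need 95.0 mg).
Take 3 servings of sweet potato: +66.0 mg vitamin C for $0.90 (total $3.30, still need 29.0 mg).
Take 0.6304 servings of kale: +29.0 mg vitamin C for $0.79 (total $4.09, still need 0.0 mg).
Greedy by cheapest-per-mg is optimal for a single linear constraint, so the minimum cost is $4.09.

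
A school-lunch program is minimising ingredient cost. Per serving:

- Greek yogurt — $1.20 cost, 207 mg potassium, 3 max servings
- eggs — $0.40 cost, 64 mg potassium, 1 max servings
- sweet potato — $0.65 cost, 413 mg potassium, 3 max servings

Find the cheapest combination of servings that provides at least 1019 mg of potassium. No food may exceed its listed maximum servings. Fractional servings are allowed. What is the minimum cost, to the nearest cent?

Cost per mg of potassium: sweet potato $0.0016, Greek yogurt $0.0058, eggs $0.0063.
Take 2.467 servings of sweet potato: +1019.0 mg potassium for $1.60 (total $1.60, still need 0.0 mg).
Filling from the cheapest source first is optimal under one linear minimum: $1.60.

$1.60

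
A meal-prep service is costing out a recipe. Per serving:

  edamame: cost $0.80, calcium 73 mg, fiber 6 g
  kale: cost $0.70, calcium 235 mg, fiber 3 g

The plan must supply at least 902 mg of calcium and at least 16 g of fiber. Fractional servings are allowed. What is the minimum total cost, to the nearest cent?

An LP optimum is at a vertex; with two nutrient constraints at most two foods are used. Check each candidate.
edamame only: max(902/73, 16/6) = 12.36 servings → $9.88.
kale only: max(902/235, 16/3) = 5.333 servings → $3.73.
edamame + kale with both tight: 0.885 servings and 3.563 servings → $3.20.
The minimum over all feasible corners is $3.20.

$3.20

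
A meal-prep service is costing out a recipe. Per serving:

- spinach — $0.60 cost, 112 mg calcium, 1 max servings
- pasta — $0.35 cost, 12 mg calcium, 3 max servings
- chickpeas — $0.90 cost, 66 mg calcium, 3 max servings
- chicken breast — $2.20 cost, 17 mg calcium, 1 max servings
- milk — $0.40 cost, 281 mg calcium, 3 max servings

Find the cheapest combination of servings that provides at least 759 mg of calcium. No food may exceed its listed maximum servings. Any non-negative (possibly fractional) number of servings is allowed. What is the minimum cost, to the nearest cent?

Cost per mg of calcium: milk $0.0014, spinach $0.0054, chickpeas $0.0136, pasta $0.0292, chicken breast $0.1294.
Take 2.701 servings of milk: +759.0 mg calcium for $1.08 (total $1.08, still need 0.0 mg).
Filling from the cheapest source first is optimal under one linear minimum: $1.08.

$1.08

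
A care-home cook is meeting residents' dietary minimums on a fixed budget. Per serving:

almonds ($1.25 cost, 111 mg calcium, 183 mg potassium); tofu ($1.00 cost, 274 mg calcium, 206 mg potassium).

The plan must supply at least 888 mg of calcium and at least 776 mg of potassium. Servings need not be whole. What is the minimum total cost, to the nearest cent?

almonds only: max(888/111, 776/183) = 8 servings → $10.00.
tofu only: max(888/274, 776/206) = 3.767 servings → $3.77.
almonds + tofu with both tight: 1.089 servings and 2.8 servings → $4.16.
The minimum over all feasible corners is $3.77.

$3.77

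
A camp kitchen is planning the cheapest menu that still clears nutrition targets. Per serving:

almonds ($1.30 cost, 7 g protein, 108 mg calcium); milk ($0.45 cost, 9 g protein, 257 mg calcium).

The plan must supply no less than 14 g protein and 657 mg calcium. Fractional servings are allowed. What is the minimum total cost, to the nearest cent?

almonds only: max(14/7, 657/108) = 6.083 servings → $7.91.
milk only: max(14/9, 657/257) = 2.556 servings → $1.15.
almonds + milk: intersection lies outside the first quadrant.
So the least-cost plan costs $1.15.

$1.15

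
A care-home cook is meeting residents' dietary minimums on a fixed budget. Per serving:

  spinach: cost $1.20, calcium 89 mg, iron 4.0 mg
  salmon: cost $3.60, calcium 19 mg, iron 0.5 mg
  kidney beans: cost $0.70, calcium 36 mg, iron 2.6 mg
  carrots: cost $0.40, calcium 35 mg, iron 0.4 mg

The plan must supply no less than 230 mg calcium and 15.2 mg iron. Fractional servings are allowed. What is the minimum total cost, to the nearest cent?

$4.16

For a min-cost LP with two ≥-constraints, a basic feasible solution has at most two positive variables.
spinach only: max(230/89, 15.2/4.0) = 3.8 servings → $4.56.
salmon only: max(230/19, 15.2/0.5) = 30.4 servings → $109.44.
kidney beans only: max(230/36, 15.2/2.6) = 6.389 servings → $4.47.
carrots only: max(230/35, 15.2/0.4) = 38 servings → $15.20.
spinach + salmon with both targets exact would need a negative amount; discard.
spinach + kidney beans with both tight: 0.5812 servings and 4.952 servings → $4.16.
spinach + carrots with both targets exact would need a negative amount; discard.
salmon + kidney beans with both tight: 1.618 servings and 5.535 servings → $9.70.
salmon + carrots: intersection lies outside the first quadrant.
kidney beans + carrots with both tight: 5.744 servings and 0.6632 servings → $4.29.
So the least-cost plan costs $4.16.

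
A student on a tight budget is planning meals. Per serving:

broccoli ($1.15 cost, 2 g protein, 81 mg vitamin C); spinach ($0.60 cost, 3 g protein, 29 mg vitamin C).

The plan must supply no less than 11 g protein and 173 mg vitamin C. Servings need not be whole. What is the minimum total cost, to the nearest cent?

$3.01

At the optimum either one food covers both requirements or two foods hit both targets exactly; no other combination can be cheaper.
broccoli only: max(11/2, 173/81) = 5.5 servings → $6.33.
spinach only: max(11/3, 173/29) = 5.966 servings → $3.58.
broccoli + spinach with both tight: 1.081 servings and 2.946 servings → $3.01.
So the least-cost plan costs $3.01.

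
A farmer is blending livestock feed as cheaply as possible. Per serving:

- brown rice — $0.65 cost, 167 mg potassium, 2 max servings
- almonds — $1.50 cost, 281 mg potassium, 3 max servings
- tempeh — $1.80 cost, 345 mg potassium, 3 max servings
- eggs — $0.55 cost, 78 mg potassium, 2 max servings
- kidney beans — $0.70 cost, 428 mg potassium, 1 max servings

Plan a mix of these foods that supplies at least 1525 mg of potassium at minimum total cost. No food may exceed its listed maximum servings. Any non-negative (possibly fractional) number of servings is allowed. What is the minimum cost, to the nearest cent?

$5.98

Cost per mg of potassium: kidney beans $0.0016, brown rice $0.0039, tempeh $0.0052, almonds $0.0053, eggs $0.0071.
Take 1 serving of kidney beans: +428.0 mg potassium for $0.70 (total $0.70, still need 1097.0 mg).
Take 2 servings of brown rice: +334.0 mg potassium for $1.30 (total $2.00, still need 763.0 mg).
Take 2.212 servings of tempeh: +763.0 mg potassium for $3.98 (total $5.98, still need 0.0 mg).
Greedy by cheapest-per-mg is optimal for a single linear constraint, so the minimum cost is $5.98.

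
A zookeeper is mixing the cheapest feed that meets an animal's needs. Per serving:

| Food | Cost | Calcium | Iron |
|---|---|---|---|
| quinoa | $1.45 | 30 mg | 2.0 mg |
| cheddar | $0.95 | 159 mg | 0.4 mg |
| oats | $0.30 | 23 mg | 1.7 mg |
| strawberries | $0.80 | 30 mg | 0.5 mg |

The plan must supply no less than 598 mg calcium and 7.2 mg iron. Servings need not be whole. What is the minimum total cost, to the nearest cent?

$4.14

quinoa only: max(598/30, 7.2/2.0) = 19.93 servings → $28.90.
cheddar only: max(598/159, 7.2/0.4) = 18 servings → $17.10.
oats only: max(598/23, 7.2/1.7) = 26 servings → $7.80.
strawberries only: max(598/30, 7.2/0.5) = 19.93 servings → $15.95.
quinoa + cheddar with both tight: 2.959 servings and 3.203 servings → $7.33.
quinoa + oats: the both-tight solution has a negative serving — not a feasible corner.
quinoa + strawberries: intersection lies outside the first quadrant.
cheddar + oats with both tight: 3.259 servings and 3.468 servings → $4.14.
cheddar + strawberries with both tight: 1.23 servings and 13.42 servings → $11.90.
oats + strawberries: intersection lies outside the first quadrant.
The minimum over all feasible corners is $4.14.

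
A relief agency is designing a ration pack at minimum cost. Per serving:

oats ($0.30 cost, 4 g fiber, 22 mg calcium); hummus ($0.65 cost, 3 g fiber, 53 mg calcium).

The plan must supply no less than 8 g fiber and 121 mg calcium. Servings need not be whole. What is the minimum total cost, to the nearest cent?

This is a tiny linear program; its minimum lies at a vertex of the feasible set. List the vertices and price them.
oats only: max(8/4, 121/22) = 5.5 servings → $1.65.
hummus only: max(8/3, 121/53) = 2.667 servings → $1.73.
oats + hummus with both tight: 0.4178 servings and 2.11 servings → $1.50.
Cheapest feasible corner: $1.50.

$1.50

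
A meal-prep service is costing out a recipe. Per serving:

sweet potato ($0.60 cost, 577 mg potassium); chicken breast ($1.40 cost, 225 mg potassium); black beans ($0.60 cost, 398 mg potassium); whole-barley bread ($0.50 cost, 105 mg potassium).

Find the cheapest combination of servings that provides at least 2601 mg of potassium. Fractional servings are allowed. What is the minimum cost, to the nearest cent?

$2.70

Cost per mg of potassium: sweet potato $0.0010, black beans $0.0015, whole-barley bread $0.0048, chicken breast $0.0062.
With no serving limits, use only sweet potato: 2601 mg / 577 mg = 4.508 servings × $0.60 = $2.70.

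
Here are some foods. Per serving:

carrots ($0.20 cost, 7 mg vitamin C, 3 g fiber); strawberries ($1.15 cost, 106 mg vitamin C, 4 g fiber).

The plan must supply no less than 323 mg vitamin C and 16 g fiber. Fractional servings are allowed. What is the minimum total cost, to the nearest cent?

$3.68

Minimising a linear cost over {vitamin C ≥ 323, fiber ≥ 16, servings ≥ 0} — the optimum is at a vertex, using one or two foods.
carrots only: max(323/7, 16/3) = 46.14 servings → $9.23.
strawberries only: max(323/106, 16/4) = 4 servings → $4.60.
carrots + strawberries with both tight: 1.393 servings and 2.955 servings → $3.68.
So the least-cost plan costs $3.68.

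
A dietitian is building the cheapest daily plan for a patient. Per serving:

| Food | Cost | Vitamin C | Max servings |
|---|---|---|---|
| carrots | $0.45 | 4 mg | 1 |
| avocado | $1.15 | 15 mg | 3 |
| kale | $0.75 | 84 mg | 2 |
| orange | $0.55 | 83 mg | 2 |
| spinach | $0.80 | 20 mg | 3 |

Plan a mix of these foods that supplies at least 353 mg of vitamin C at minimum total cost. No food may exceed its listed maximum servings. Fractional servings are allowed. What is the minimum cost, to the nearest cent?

Cost per mg of vitamin C: orange $0.0066, kale $0.0089, spinach $0.0400, avocado $0.0767, carrots $0.1125.
Take 2 servings of orange: +166.0 mg vitamin C for $1.10 (total $1.10, still need 187.0 mg).
Take 2 servings of kale: +168.0 mg vitamin C for $1.50 (total $2.60, still need 19.0 mg).
Take 0.95 servings of spinach: +19.0 mg vitamin C for $0.76 (total $3.36, still need 0.0 mg).
Filling from the cheapest source first is optimal under one linear minimum: $3.36.

$3.36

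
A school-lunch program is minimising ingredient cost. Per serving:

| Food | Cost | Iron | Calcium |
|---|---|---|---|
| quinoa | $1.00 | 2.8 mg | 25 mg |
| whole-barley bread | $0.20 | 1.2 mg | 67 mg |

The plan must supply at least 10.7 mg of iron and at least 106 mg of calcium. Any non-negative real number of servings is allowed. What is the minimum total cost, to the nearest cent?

quinoa only: max(10.7/2.8, 106/25) = 4.24 servings → $4.24.
whole-barley bread only: max(10.7/1.2, 106/67) = 8.917 servings → $1.78.
quinoa + whole-barley bread with both tight: 3.742 servings and 0.1859 servings → $3.78.
So the least-cost plan costs $1.78.

$1.78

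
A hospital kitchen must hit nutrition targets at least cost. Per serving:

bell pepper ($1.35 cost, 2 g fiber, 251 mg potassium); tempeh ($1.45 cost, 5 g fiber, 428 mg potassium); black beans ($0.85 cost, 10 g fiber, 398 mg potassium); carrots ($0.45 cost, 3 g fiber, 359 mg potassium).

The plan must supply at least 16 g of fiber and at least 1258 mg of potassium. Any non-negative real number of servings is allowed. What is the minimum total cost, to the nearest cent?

$1.87

Minimising a linear cost over {fiber ≥ 16, potassium ≥ 1258, servings ≥ 0} — the optimum is at a vertex, using one or two foods.
bell pepper only: max(16/2, 1258/251) = 8 servings → $10.80.
tempeh only: max(16/5, 1258/428) = 3.2 servings → $4.64.
black beans only: max(16/10, 1258/398) = 3.161 servings → $2.69.
carrots only: max(16/3, 1258/359) = 5.333 servings → $2.40.
bell pepper + tempeh: intersection lies outside the first quadrant.
bell pepper + black beans with both tight: 3.624 servings and 0.8751 servings → $5.64.
bell pepper + carrots with both targets exact would need a negative amount; discard.
tempeh + black beans with both tight: 2.713 servings and 0.2437 servings → $4.14.
tempeh + carrots with both targets exact would need a negative amount; discard.
black beans + carrots with both tight: 0.8222 servings and 2.593 servings → $1.87.
So the least-cost plan costs $1.87.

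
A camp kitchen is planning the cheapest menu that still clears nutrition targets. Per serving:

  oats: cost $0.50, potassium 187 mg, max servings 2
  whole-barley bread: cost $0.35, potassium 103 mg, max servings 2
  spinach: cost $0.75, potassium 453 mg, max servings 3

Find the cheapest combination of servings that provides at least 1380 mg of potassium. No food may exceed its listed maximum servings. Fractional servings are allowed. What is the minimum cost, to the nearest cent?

Cost per mg of potassium: spinach $0.0017, oats $0.0027, whole-barley bread $0.0034.
Take 3 servings of spinach: +1359.0 mg potassium for $2.25 (total $2.25, still need 21.0 mg).
Take 0.1123 servings of oats: +21.0 mg potassium for $0.06 (total $2.31, still need 0.0 mg).
Greedy by cheapest-per-mg is optimal for a single linear constraint, so the minimum cost is $2.31.

$2.31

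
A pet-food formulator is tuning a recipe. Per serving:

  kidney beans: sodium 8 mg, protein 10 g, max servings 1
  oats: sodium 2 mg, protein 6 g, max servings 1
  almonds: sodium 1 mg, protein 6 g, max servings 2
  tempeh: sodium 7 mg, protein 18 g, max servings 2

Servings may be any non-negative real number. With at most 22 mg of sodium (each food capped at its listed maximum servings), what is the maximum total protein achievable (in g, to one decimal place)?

59.0 g

Protein per mg sodium: almonds 6, oats 3, tempeh 2.571, kidney beans 1.25.
Take 2 servings of almonds: uses 2 mg sodium, +12.0 g protein (running total 12.0 g).
Take 1 serving of oats: uses 2 mg sodium, +6.0 g protein (running total 18.0 g).
Take 2 servings of tempeh: uses 14 mg sodium, +36.0 g protein (running total 54.0 g).
Take 0.5 servings of kidney beans: uses 4 mg sodium, +5.0 g protein (running total 59.0 g).
Filling greedily by protein-per-mg sodium is optimal for one linear limit, giving 59.0 g.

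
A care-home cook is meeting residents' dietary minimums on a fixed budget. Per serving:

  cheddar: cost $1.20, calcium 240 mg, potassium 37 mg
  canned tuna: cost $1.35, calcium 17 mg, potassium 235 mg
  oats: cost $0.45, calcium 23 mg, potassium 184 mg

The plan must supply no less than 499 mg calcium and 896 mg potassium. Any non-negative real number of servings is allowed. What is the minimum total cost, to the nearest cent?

$4.02

Check every corner: each single food scaled to meet both minima, and each pair solved so both constraints bind.
cheddar only: max(499/240, 896/37) = 24.22 servings → $29.06.
canned tuna only: max(499/17, 896/235) = 29.35 servings → $39.63.
oats only: max(499/23, 896/184) = 21.7 servings → $9.76.
cheddar + canned tuna with both tight: 1.829 servings and 3.525 servings → $6.95.
cheddar + oats with both tight: 1.644 servings and 4.539 servings → $4.02.
canned tuna + oats: intersection lies outside the first quadrant.
Cheapest feasible corner: $4.02.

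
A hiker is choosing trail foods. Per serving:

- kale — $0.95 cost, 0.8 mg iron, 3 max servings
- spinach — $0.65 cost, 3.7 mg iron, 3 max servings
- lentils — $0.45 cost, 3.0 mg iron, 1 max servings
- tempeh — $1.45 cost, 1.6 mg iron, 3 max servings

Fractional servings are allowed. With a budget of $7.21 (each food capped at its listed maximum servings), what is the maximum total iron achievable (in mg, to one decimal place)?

19.3 mg

Iron per dollar: lentils 6.667, spinach 5.692, tempeh 1.103, kale 0.8421.
Take 1 serving of lentils: spends $0.45, +3.0 mg iron (running total 3.0 mg).
Take 3 servings of spinach: spends $1.95, +11.1 mg iron (running total 14.1 mg).
Take 3 servings of tempeh: spends $4.35, +4.8 mg iron (running total 18.9 mg).
Take 0.4842 servings of kale: spends $0.46, +0.4 mg iron (running total 19.3 mg).
Filling greedily by iron-per-dollar is optimal for one linear limit, giving 19.3 mg.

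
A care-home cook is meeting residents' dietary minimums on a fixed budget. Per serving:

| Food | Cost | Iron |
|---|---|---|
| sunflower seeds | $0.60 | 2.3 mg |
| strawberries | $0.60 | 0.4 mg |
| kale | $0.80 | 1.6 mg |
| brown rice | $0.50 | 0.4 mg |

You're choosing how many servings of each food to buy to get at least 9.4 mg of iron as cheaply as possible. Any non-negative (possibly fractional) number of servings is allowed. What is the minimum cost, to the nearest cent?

Cost per mg of iron: sunflower seeds $0.2609, kale $0.5000, brown rice $1.2500, strawberries $1.5000.
With no serving limits, use only sunflower seeds: 9.4 mg / 2.3 mg = 4.087 servings × $0.60 = $2.45.

$2.45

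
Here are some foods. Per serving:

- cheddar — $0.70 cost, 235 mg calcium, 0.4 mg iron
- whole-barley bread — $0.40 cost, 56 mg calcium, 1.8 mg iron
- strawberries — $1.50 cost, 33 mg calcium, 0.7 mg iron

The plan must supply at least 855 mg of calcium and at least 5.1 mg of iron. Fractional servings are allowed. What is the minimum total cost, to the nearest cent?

$3.05

An LP optimum is at a vertex; with two nutrient constraints at most two foods are used. Check each candidate.
cheddar only: max(855/235, 5.1/0.4) = 12.75 servings → $8.93.
whole-barley bread only: max(855/56, 5.1/1.8) = 15.27 servings → $6.11.
strawberries only: max(855/33, 5.1/0.7) = 25.91 servings → $38.86.
cheddar + whole-barley bread with both tight: 3.129 servings and 2.138 servings → $3.05.
cheddar + strawberries with both tight: 2.843 servings and 5.661 servings → $10.48.
whole-barley bread + strawberries: the both-tight solution has a negative serving — not a feasible corner.
Cheapest feasible corner: $3.05.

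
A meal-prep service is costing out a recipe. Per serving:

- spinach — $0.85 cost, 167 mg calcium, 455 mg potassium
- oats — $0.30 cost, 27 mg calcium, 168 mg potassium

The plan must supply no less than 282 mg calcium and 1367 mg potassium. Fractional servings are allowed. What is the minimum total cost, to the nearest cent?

spinach only: max(282/167, 1367/455) = 3.004 servings → $2.55.
oats only: max(282/27, 1367/168) = 10.44 servings → $3.13.
spinach + oats with both tight: 0.6637 servings and 6.339 servings → $2.47.
Cheapest feasible corner: $2.47.

$2.47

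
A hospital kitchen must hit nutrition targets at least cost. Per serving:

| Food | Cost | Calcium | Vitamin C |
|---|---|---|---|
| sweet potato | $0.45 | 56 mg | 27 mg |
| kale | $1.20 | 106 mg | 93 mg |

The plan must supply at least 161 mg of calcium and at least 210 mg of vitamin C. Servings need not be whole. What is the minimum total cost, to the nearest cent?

$2.71

Two binding constraints pin down two serving amounts, so the optimal mix uses at most two foods. The candidates are each food alone (scaled to the tighter of calcium/vitamin C) and each pair with both constraints tight.
sweet potato only: max(161/56, 210/27) = 7.778 servings → $3.50.
kale only: max(161/106, 210/93) = 2.258 servings → $2.71.
sweet potato + kale: intersection lies outside the first quadrant.
Cheapest feasible corner: $2.71.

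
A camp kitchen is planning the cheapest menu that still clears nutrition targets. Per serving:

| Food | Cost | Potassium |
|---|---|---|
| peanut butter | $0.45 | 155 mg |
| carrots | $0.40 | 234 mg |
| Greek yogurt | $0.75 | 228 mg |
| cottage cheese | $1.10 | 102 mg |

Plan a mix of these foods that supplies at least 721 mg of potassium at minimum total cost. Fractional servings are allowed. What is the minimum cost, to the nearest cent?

Cost per mg of potassium: carrots $0.0017, peanut butter $0.0029, Greek yogurt $0.0033, cottage cheese $0.0108.
With no serving limits, use only carrots: 721 mg / 234 mg = 3.081 servings × $0.40 = $1.23.

$1.23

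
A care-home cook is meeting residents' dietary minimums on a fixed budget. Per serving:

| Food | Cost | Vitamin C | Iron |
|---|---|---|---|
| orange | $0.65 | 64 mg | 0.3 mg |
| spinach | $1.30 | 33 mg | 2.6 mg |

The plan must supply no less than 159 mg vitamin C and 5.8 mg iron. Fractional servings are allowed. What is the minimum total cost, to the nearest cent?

Compare the cost at each extreme point of the feasible region.
orange only: max(159/64, 5.8/0.3) = 19.33 servings → $12.57.
spinach only: max(159/33, 5.8/2.6) = 4.818 servings → $6.26.
orange + spinach with both tight: 1.419 servings and 2.067 servings → $3.61.
The minimum over all feasible corners is $3.61.

$3.61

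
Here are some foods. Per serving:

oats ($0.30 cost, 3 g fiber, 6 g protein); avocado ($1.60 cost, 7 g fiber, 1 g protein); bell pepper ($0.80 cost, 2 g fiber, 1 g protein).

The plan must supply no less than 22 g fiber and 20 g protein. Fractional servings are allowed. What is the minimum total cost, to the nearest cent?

The cheapest plan sits at a corner of the feasible region — with two constraints it uses at most two foods.
oats only: max(22/3, 20/6) = 7.333 servings → $2.20.
avocado only: max(22/7, 20/1) = 20 servings → $32.00.
bell pepper only: max(22/2, 20/1) = 20 servings → $16.00.
oats + avocado with both tight: 3.026 servings and 1.846 servings → $3.86.
oats + bell pepper with both tight: 2 servings and 8 servings → $7.00.
avocado + bell pepper: intersection lies outside the first quadrant.
The minimum over all feasible corners is $2.20.

$2.20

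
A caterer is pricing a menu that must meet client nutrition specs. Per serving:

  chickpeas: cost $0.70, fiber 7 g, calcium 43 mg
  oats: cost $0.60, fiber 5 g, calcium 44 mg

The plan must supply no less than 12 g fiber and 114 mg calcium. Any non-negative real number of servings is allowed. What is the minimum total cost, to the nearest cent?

For a min-cost LP with two ≥-constraints, a basic feasible solution has at most two positive variables.
chickpeas only: max(12/7, 114/43) = 2.651 servings → $1.86.
oats only: max(12/5, 114/44) = 2.591 servings → $1.55.
chickpeas + oats with both targets exact would need a negative amount; discard.
So the least-cost plan costs $1.55.

$1.55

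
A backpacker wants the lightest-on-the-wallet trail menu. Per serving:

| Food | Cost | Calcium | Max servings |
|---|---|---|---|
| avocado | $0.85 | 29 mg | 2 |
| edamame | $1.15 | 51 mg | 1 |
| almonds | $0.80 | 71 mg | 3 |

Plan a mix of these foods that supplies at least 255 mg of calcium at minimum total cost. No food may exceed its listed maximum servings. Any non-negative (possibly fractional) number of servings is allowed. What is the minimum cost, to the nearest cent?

$3.35

Cost per mg of calcium: almonds $0.0113, edamame $0.0225, avocado $0.0293.
Take 3 servings of almonds: +213.0 mg calcium for $2.40 (total $2.40, still need 42.0 mg).
Take 0.8235 servings of edamame: +42.0 mg calcium for $0.95 (total $3.35, still need 0.0 mg).
Greedy by cheapest-per-mg is optimal for a single linear constraint, so the minimum cost is $3.35.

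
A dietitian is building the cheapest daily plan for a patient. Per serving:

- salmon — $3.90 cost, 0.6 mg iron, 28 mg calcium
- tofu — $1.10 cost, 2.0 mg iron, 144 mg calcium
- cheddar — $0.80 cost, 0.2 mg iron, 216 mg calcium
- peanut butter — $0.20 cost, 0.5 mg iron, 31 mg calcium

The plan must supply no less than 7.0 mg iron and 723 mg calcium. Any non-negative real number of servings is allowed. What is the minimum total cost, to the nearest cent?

$3.82

The cheapest plan sits at a corner of the feasible region — with two constraints it uses at most two foods.
salmon only: max(7.0/0.6, 723/28) = 25.82 servings → $100.70.
tofu only: max(7.0/2.0, 723/144) = 5.021 servings → $5.52.
cheddar only: max(7.0/0.2, 723/216) = 35 servings → $28.00.
peanut butter only: max(7.0/0.5, 723/31) = 23.32 servings → $4.66.
salmon + tofu: intersection lies outside the first quadrant.
salmon + cheddar with both tight: 11.03 servings and 1.918 servings → $44.54.
salmon + peanut butter: intersection lies outside the first quadrant.
tofu + cheddar with both tight: 3.391 servings and 1.086 servings → $4.60.
tofu + peanut butter: the both-tight solution has a negative serving — not a feasible corner.
cheddar + peanut butter with both tight: 1.419 servings and 13.43 servings → $3.82.
The minimum over all feasible corners is $3.82.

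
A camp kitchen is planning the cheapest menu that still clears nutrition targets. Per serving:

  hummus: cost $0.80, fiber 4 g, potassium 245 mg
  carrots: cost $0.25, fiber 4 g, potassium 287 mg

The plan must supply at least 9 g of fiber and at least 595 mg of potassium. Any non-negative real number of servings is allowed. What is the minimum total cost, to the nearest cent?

$0.56

Minimising a linear cost over {fiber ≥ 9, potassium ≥ 595, servings ≥ 0} — the optimum is at a vertex, using one or two foods.
hummus only: max(9/4, 595/245) = 2.429 servings → $1.94.
carrots only: max(9/4, 595/287) = 2.25 servings → $0.56.
hummus + carrots with both tight: 1.208 servings and 1.042 servings → $1.23.
Cheapest feasible corner: $0.56.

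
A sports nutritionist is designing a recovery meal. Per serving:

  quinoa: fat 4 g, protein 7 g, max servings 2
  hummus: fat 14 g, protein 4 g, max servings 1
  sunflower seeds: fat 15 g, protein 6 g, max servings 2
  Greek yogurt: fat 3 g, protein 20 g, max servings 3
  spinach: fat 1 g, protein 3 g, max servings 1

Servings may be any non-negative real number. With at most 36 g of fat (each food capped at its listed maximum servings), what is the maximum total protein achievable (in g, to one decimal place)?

84.2 g

Protein per g fat: Greek yogurt 6.667, spinach 3, quinoa 1.75, sunflower seeds 0.4, hummus 0.2857.
Take 3 servings of Greek yogurt: uses 9 g fat, +60.0 g protein (running total 60.0 g).
Take 1 serving of spinach: uses 1 g fat, +3.0 g protein (running total 63.0 g).
Take 2 servings of quinoa: uses 8 g fat, +14.0 g protein (running total 77.0 g).
Take 1.2 servings of sunflower seeds: uses 18 g fat, +7.2 g protein (running total 84.2 g).
Filling greedily by protein-per-g fat is optimal for one linear limit, giving 84.2 g.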